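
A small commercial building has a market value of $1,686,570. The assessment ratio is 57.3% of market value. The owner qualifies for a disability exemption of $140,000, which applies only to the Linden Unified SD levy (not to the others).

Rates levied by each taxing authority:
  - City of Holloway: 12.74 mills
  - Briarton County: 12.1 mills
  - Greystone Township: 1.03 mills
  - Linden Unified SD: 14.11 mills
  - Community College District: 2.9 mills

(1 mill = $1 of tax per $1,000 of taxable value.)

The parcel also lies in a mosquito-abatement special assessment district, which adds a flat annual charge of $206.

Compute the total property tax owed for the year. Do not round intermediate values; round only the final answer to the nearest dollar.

Assessed value = $1,686,570 × 0.573 = $966,404.61
City of Holloway: $966,404.61 × 0.01274 = $12,311.9947314
Briarton County: $966,404.61 × 0.0121 = $11,693.495781
Greystone Township: $966,404.61 × 0.00103 = $995.3967483
Linden Unified SD: ($966,404.61 − $140,000) × 0.01411 = $826,404.61 × 0.01411 = $11,660.5690471
Community College District: $966,404.61 × 0.0029 = $2,802.573369
Levies subtotal = $39,464.0296768
Total = $39,464.0296768 + $206 = $39,670.0296768

$39,670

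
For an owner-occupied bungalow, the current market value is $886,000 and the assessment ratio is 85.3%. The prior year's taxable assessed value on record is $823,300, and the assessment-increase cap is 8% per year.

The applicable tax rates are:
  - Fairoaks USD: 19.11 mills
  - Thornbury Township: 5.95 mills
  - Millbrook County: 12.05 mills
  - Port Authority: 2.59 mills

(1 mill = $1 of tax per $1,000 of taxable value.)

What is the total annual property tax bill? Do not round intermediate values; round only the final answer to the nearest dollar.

Uncapped assessed value = $886,000 × 0.853 = $755,758
Cap limit = $823,300 × 1.08 = $889,164
Taxable assessed value = min($755,758, $889,164) = $755,758 (cap does not bind)
Fairoaks USD: $755,758 × 0.01911 = $14,442.53538
Thornbury Township: $755,758 × 0.00595 = $4,496.7601
Millbrook County: $755,758 × 0.01205 = $9,106.8839
Port Authority: $755,758 × 0.00259 = $1,957.41322
Total = $30,003.5926

$30,004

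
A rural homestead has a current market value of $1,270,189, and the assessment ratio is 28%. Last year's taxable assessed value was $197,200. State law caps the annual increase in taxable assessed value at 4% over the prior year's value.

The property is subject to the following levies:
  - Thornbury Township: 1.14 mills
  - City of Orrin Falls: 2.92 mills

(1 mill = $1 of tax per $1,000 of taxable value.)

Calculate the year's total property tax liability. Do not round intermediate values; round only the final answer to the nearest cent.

$832.66

Uncapped assessed value = $1,270,189 × 0.28 = $355,652.92
Cap limit = $197,200 × 1.04 = $205,088
Taxable assessed value = min($355,652.92, $205,088) = $205,088 (cap binds)
Thornbury Township: $205,088 × 0.00114 = $233.80032
City of Orrin Falls: $205,088 × 0.00292 = $598.85696
Total = $832.65728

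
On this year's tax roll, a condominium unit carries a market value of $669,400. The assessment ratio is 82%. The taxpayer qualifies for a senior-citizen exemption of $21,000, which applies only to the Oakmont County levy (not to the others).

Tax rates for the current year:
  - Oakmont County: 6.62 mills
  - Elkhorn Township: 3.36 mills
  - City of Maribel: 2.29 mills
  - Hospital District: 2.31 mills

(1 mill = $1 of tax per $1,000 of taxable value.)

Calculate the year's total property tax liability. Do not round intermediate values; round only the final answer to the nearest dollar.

$7,864

Assessed value = $669,400 × 0.82 = $548,908
Oakmont County: ($548,908 − $21,000) × 0.00662 = $527,908 × 0.00662 = $3,494.75096
Elkhorn Township: $548,908 × 0.00336 = $1,844.33088
City of Maribel: $548,908 × 0.00229 = $1,256.99932
Hospital District: $548,908 × 0.00231 = $1,267.97748
Total = $7,864.05864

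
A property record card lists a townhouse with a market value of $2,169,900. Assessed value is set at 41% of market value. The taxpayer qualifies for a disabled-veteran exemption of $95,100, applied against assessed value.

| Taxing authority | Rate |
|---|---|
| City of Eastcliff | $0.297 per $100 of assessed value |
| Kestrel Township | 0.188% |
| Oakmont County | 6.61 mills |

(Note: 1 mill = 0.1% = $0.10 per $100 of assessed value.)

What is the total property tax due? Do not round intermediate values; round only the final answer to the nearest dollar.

$9,106

Assessed value = $2,169,900 × 0.41 = $889,659
Taxable value = $889,659 − $95,100 = $794,559
City of Eastcliff: $794,559 × 0.00297 = $2,359.84023
Kestrel Township: $794,559 × 0.00188 = $1,493.77092
Oakmont County: $794,559 × 0.00661 = $5,252.03499
Total = $9,105.64614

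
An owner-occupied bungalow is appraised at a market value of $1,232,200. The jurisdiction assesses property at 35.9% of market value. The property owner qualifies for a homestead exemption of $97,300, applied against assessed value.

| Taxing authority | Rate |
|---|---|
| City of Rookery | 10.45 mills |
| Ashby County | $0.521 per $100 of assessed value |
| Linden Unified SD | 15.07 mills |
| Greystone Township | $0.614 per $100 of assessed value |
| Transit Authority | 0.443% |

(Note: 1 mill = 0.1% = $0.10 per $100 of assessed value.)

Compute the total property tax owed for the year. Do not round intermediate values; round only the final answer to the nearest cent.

$14,250.97

Assessed value = $1,232,200 × 0.359 = $442,359.8
Taxable value = $442,359.8 − $97,300 = $345,059.8
City of Rookery: $345,059.8 × 0.01045 = $3,605.87491
Ashby County: $345,059.8 × 0.00521 = $1,797.761558
Linden Unified SD: $345,059.8 × 0.01507 = $5,200.051186
Greystone Township: $345,059.8 × 0.00614 = $2,118.667172
Transit Authority: $345,059.8 × 0.00443 = $1,528.614914
Total = $14,250.96974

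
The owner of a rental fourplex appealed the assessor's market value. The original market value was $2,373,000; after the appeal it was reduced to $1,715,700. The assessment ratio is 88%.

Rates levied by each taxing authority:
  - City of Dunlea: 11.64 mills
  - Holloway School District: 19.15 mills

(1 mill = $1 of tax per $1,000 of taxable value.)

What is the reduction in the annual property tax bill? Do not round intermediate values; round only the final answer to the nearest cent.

$17,809.67

Old assessed value = $2,373,000 × 0.88 = $2,088,240
New assessed value = $1,715,700 × 0.88 = $1,509,816
Combined rate = 0.01164 + 0.01915 = 0.03079
Old tax = $2,088,240 × 0.03079 = $64,296.9096
New tax = $1,509,816 × 0.03079 = $46,487.23464
Reduction = $64,296.9096 − $46,487.23464 = $17,809.67496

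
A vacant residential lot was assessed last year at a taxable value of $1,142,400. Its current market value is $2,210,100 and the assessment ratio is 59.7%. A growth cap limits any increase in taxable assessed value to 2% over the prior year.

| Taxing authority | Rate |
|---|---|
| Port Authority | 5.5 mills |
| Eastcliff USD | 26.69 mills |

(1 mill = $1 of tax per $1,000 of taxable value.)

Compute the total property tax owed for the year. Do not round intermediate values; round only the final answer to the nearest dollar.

$37,509

Uncapped assessed value = $2,210,100 × 0.597 = $1,319,429.7
Cap limit = $1,142,400 × 1.02 = $1,165,248
Taxable assessed value = min($1,319,429.7, $1,165,248) = $1,165,248 (cap binds)
Port Authority: $1,165,248 × 0.0055 = $6,408.864
Eastcliff USD: $1,165,248 × 0.02669 = $31,100.46912
Total = $37,509.33312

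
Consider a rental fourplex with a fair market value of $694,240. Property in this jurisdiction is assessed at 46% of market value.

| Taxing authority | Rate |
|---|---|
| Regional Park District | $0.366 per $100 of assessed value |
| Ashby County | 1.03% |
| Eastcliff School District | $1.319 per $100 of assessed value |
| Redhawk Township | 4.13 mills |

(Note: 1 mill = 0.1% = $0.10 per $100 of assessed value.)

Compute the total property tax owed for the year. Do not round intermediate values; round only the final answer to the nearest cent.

$9,989.28

Assessed value = $694,240 × 0.46 = $319,350.4
Regional Park District: $319,350.4 × 0.00366 = $1,168.822464
Ashby County: $319,350.4 × 0.0103 = $3,289.30912
Eastcliff School District: $319,350.4 × 0.01319 = $4,212.231776
Redhawk Township: $319,350.4 × 0.00413 = $1,318.917152
Total = $9,989.280512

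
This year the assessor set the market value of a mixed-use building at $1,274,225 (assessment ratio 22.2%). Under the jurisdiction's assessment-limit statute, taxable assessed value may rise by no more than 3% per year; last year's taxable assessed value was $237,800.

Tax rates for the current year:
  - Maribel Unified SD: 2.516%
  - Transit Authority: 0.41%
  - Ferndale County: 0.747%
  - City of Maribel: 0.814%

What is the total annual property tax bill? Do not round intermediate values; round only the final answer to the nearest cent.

Uncapped assessed value = $1,274,225 × 0.222 = $282,877.95
Cap limit = $237,800 × 1.03 = $244,934
Taxable assessed value = min($282,877.95, $244,934) = $244,934 (cap binds)
Maribel Unified SD: $244,934 × 0.02516 = $6,162.53944
Transit Authority: $244,934 × 0.0041 = $1,004.2294
Ferndale County: $244,934 × 0.00747 = $1,829.65698
City of Maribel: $244,934 × 0.00814 = $1,993.76276
Total = $10,990.18858

$10,990.19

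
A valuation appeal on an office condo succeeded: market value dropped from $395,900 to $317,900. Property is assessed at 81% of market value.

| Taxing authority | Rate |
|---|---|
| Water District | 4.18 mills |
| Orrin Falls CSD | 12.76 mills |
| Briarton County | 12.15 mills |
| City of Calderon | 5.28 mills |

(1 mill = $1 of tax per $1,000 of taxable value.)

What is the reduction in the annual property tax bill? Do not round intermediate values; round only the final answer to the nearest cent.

$2,171.50

Old assessed value = $395,900 × 0.81 = $320,679
New assessed value = $317,900 × 0.81 = $257,499
Combined rate = 0.00418 + 0.01276 + 0.01215 + 0.00528 = 0.03437
Old tax = $320,679 × 0.03437 = $11,021.73723
New tax = $257,499 × 0.03437 = $8,850.24063
Reduction = $11,021.73723 − $8,850.24063 = $2,171.4966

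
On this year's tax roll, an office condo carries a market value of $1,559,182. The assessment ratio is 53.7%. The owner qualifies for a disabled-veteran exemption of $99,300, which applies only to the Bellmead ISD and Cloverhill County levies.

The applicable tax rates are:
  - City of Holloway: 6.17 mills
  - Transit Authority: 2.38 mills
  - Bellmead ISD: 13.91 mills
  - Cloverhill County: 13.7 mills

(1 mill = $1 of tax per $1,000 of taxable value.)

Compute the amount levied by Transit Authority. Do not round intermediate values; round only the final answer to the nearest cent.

$1,992.73

Assessed value = $1,559,182 × 0.537 = $837,280.734
Transit Authority taxable value = $837,280.734 (exemption does not apply)
Transit Authority levy = $837,280.734 × 0.00238 = $1,992.72814692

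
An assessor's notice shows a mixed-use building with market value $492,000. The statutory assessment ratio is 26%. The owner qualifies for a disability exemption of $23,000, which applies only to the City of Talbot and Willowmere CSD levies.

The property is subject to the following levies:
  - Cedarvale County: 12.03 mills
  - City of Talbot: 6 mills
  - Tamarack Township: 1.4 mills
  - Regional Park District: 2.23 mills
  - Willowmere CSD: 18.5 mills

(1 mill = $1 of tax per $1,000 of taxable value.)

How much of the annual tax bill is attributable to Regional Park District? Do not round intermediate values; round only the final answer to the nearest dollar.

$285

Assessed value = $492,000 × 0.26 = $127,920
Regional Park District taxable value = $127,920 (exemption does not apply)
Regional Park District levy = $127,920 × 0.00223 = $285.2616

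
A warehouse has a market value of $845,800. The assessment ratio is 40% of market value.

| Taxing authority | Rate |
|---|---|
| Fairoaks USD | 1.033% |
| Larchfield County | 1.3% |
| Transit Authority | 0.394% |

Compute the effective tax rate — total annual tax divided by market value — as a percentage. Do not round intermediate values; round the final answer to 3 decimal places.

1.091%

Assessed value = $845,800 × 0.4 = $338,320
Fairoaks USD: $338,320 × 0.01033 = $3,494.8456
Larchfield County: $338,320 × 0.013 = $4,398.16
Transit Authority: $338,320 × 0.00394 = $1,332.9808
Total tax = $9,225.9864
Effective rate = $9,225.9864 ÷ $845,800 = 1.091% of market value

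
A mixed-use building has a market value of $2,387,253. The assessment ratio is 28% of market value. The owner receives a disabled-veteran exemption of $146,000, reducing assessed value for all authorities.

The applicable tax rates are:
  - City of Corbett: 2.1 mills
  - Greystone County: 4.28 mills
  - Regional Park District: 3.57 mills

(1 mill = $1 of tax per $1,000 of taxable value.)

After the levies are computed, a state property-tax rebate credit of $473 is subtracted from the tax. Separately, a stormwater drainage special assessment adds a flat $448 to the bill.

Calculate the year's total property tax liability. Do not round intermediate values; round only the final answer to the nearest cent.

$5,173.19

Assessed value = $2,387,253 × 0.28 = $668,430.84
Taxable value = $668,430.84 − $146,000 = $522,430.84
City of Corbett: $522,430.84 × 0.0021 = $1,097.104764
Greystone County: $522,430.84 × 0.00428 = $2,236.0039952
Regional Park District: $522,430.84 × 0.00357 = $1,865.0780988
Levies subtotal = $5,198.186858
After credit = $5,198.186858 − $473 = $4,725.186858
Total = $4,725.186858 + $448 = $5,173.186858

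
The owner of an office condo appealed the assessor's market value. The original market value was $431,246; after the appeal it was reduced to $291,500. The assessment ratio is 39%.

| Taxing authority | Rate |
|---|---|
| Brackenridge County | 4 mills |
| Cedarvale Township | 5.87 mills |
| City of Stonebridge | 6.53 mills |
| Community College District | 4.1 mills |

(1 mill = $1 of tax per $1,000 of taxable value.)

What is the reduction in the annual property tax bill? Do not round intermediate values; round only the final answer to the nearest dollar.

$1,117

Old assessed value = $431,246 × 0.39 = $168,185.94
New assessed value = $291,500 × 0.39 = $113,685
Combined rate = 0.004 + 0.00587 + 0.00653 + 0.0041 = 0.0205
Old tax = $168,185.94 × 0.0205 = $3,447.81177
New tax = $113,685 × 0.0205 = $2,330.5425
Reduction = $3,447.81177 − $2,330.5425 = $1,117.26927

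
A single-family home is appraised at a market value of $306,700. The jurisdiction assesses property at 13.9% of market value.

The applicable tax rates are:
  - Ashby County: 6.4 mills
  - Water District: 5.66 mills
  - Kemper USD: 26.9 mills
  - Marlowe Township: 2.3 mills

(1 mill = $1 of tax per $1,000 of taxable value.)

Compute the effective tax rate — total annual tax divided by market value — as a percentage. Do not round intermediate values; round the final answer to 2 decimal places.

0.57%

Assessed value = $306,700 × 0.139 = $42,631.3
Ashby County: $42,631.3 × 0.0064 = $272.84032
Water District: $42,631.3 × 0.00566 = $241.293158
Kemper USD: $42,631.3 × 0.0269 = $1,146.78197
Marlowe Township: $42,631.3 × 0.0023 = $98.05199
Total tax = $1,758.967438
Effective rate = $1,758.967438 ÷ $306,700 = 0.57% of market value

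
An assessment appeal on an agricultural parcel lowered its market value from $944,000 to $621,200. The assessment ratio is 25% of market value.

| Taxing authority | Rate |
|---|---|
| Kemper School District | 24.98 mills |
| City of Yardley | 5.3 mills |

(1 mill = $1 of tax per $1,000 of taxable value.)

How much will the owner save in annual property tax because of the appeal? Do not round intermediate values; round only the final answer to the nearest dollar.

$2,444

Old assessed value = $944,000 × 0.25 = $236,000
New assessed value = $621,200 × 0.25 = $155,300
Combined rate = 0.02498 + 0.0053 = 0.03028
Old tax = $236,000 × 0.03028 = $7,146.08
New tax = $155,300 × 0.03028 = $4,702.484
Reduction = $7,146.08 − $4,702.484 = $2,443.596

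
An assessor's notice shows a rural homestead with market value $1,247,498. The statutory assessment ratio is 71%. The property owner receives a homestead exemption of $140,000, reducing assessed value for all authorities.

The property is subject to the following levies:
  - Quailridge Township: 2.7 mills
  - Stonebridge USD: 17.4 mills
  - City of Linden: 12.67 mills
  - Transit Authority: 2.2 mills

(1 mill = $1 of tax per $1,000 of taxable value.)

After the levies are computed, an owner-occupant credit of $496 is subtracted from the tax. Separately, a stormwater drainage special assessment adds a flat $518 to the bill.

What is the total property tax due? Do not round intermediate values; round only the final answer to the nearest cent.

$26,099.95

Assessed value = $1,247,498 × 0.71 = $885,723.58
Taxable value = $885,723.58 − $140,000 = $745,723.58
Quailridge Township: $745,723.58 × 0.0027 = $2,013.453666
Stonebridge USD: $745,723.58 × 0.0174 = $12,975.590292
City of Linden: $745,723.58 × 0.01267 = $9,448.3177586
Transit Authority: $745,723.58 × 0.0022 = $1,640.591876
Levies subtotal = $26,077.9535926
After credit = $26,077.9535926 − $496 = $25,581.9535926
Total = $25,581.9535926 + $518 = $26,099.9535926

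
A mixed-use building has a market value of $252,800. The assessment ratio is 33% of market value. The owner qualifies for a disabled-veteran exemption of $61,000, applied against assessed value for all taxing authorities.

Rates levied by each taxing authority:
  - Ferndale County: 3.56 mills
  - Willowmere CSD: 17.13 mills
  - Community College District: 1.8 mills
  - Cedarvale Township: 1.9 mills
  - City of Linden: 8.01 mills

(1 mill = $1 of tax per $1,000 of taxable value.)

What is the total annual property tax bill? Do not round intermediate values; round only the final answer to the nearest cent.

Assessed value = $252,800 × 0.33 = $83,424
Taxable value = $83,424 − $61,000 = $22,424
Ferndale County: $22,424 × 0.00356 = $79.82944
Willowmere CSD: $22,424 × 0.01713 = $384.12312
Community College District: $22,424 × 0.0018 = $40.3632
Cedarvale Township: $22,424 × 0.0019 = $42.6056
City of Linden: $22,424 × 0.00801 = $179.61624
Total = $79.82944 + $384.12312 + $40.3632 + $42.6056 + $179.61624 = $726.5376

$726.54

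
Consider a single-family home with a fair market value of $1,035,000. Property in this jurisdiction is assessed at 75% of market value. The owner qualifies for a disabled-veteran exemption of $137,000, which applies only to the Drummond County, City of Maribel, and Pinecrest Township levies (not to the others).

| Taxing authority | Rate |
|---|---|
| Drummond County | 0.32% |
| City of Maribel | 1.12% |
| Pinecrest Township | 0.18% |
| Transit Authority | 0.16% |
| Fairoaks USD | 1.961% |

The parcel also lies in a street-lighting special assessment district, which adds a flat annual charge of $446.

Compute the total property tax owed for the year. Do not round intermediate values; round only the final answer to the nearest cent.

$27,266.11

Assessed value = $1,035,000 × 0.75 = $776,250
Drummond County: ($776,250 − $137,000) × 0.0032 = $639,250 × 0.0032 = $2,045.6
City of Maribel: ($776,250 − $137,000) × 0.0112 = $639,250 × 0.0112 = $7,159.6
Pinecrest Township: ($776,250 − $137,000) × 0.0018 = $639,250 × 0.0018 = $1,150.65
Transit Authority: $776,250 × 0.0016 = $1,242
Fairoaks USD: $776,250 × 0.01961 = $15,222.2625
Levies subtotal = $26,820.1125
Total = $26,820.1125 + $446 = $27,266.1125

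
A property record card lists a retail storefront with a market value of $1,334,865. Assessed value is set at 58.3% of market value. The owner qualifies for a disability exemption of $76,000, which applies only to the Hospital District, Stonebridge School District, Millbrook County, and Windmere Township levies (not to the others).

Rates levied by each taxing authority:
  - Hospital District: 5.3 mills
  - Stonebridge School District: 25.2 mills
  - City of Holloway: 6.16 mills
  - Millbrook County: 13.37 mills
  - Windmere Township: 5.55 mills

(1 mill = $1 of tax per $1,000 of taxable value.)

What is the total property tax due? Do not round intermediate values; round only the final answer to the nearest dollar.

Assessed value = $1,334,865 × 0.583 = $778,226.295
Hospital District: ($778,226.295 − $76,000) × 0.0053 = $702,226.295 × 0.0053 = $3,721.7993635
Stonebridge School District: ($778,226.295 − $76,000) × 0.0252 = $702,226.295 × 0.0252 = $17,696.102634
City of Holloway: $778,226.295 × 0.00616 = $4,793.8739772
Millbrook County: ($778,226.295 − $76,000) × 0.01337 = $702,226.295 × 0.01337 = $9,388.76556415
Windmere Township: ($778,226.295 − $76,000) × 0.00555 = $702,226.295 × 0.00555 = $3,897.35593725
Total = $39,497.8974761

$39,498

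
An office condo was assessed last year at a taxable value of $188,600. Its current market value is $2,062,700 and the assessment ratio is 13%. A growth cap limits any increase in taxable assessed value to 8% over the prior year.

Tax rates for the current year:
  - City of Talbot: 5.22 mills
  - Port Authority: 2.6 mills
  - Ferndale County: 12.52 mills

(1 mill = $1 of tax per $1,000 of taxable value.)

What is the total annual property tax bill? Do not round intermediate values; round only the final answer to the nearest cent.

Uncapped assessed value = $2,062,700 × 0.13 = $268,151
Cap limit = $188,600 × 1.08 = $203,688
Taxable assessed value = min($268,151, $203,688) = $203,688 (cap binds)
City of Talbot: $203,688 × 0.00522 = $1,063.25136
Port Authority: $203,688 × 0.0026 = $529.5888
Ferndale County: $203,688 × 0.01252 = $2,550.17376
Total = $4,143.01392

$4,143.01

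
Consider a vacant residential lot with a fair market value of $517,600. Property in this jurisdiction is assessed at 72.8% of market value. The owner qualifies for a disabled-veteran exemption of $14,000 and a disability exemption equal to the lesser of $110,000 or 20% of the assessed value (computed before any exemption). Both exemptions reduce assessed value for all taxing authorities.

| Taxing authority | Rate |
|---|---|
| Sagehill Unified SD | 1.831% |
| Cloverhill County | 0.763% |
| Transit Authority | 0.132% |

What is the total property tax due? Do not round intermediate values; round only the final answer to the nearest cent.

$7,835.89

Assessed value = $517,600 × 0.728 = $376,812.8
Disability exemption = min($110,000, 20% × $376,812.8) = min($110,000, $75,362.56) = $75,362.56 (percentage binds)
Taxable value = $376,812.8 − $14,000 − $75,362.56 = $287,450.24
Sagehill Unified SD: $287,450.24 × 0.01831 = $5,263.2138944
Cloverhill County: $287,450.24 × 0.00763 = $2,193.2453312
Transit Authority: $287,450.24 × 0.00132 = $379.4343168
Total = $7,835.8935424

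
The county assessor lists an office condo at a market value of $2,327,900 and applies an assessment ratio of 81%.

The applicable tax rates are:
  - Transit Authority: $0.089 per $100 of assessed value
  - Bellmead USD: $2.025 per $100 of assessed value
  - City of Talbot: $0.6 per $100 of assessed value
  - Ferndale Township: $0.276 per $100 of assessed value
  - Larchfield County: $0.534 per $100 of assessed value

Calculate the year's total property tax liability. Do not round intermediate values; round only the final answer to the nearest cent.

Assessed value = $2,327,900 × 0.81 = $1,885,599
Transit Authority: $1,885,599 × 0.00089 = $1,678.18311
Bellmead USD: $1,885,599 × 0.02025 = $38,183.37975
City of Talbot: $1,885,599 × 0.006 = $11,313.594
Ferndale Township: $1,885,599 × 0.00276 = $5,204.25324
Larchfield County: $1,885,599 × 0.00534 = $10,069.09866
Total = $1,678.18311 + $38,183.37975 + $11,313.594 + $5,204.25324 + $10,069.09866 = $66,448.50876

$66,448.51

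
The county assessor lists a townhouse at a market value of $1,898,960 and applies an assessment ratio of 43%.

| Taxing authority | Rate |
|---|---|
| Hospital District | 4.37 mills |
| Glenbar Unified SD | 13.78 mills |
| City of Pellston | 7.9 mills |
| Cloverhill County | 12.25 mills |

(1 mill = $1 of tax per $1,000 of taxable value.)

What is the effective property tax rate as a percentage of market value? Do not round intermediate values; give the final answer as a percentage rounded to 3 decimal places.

1.647%

Assessed value = $1,898,960 × 0.43 = $816,552.8
Hospital District: $816,552.8 × 0.00437 = $3,568.335736
Glenbar Unified SD: $816,552.8 × 0.01378 = $11,252.097584
City of Pellston: $816,552.8 × 0.0079 = $6,450.76712
Cloverhill County: $816,552.8 × 0.01225 = $10,002.7718
Total tax = $31,273.97224
Effective rate = $31,273.97224 ÷ $1,898,960 = 1.647% of market value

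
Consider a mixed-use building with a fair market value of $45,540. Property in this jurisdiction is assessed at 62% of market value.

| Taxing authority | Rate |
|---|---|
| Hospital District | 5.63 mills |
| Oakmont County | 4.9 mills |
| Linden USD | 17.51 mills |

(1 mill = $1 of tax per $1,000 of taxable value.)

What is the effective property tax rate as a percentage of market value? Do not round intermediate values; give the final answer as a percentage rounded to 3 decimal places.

Assessed value = $45,540 × 0.62 = $28,234.8
Hospital District: $28,234.8 × 0.00563 = $158.961924
Oakmont County: $28,234.8 × 0.0049 = $138.35052
Linden USD: $28,234.8 × 0.01751 = $494.391348
Total tax = $791.703792
Effective rate = $791.703792 ÷ $45,540 = 1.738% of market value

1.738%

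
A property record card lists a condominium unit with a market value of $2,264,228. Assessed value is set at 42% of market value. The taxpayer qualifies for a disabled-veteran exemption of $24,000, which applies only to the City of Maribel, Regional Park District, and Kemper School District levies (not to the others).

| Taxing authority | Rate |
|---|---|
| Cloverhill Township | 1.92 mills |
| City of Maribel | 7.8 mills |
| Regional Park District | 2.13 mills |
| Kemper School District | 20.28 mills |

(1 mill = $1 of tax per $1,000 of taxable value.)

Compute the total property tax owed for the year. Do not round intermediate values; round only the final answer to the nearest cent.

Assessed value = $2,264,228 × 0.42 = $950,975.76
Cloverhill Township: $950,975.76 × 0.00192 = $1,825.8734592
City of Maribel: ($950,975.76 − $24,000) × 0.0078 = $926,975.76 × 0.0078 = $7,230.410928
Regional Park District: ($950,975.76 − $24,000) × 0.00213 = $926,975.76 × 0.00213 = $1,974.4583688
Kemper School District: ($950,975.76 − $24,000) × 0.02028 = $926,975.76 × 0.02028 = $18,799.0684128
Total = $29,829.8111688

$29,829.81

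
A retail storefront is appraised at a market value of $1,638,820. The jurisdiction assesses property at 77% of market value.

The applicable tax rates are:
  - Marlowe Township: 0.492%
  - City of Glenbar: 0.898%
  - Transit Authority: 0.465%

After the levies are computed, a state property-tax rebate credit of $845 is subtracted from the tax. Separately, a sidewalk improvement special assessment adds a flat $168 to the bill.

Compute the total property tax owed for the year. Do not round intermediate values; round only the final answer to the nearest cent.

$22,731.09

Assessed value = $1,638,820 × 0.77 = $1,261,891.4
Marlowe Township: $1,261,891.4 × 0.00492 = $6,208.505688
City of Glenbar: $1,261,891.4 × 0.00898 = $11,331.784772
Transit Authority: $1,261,891.4 × 0.00465 = $5,867.79501
Levies subtotal = $23,408.08547
After credit = $23,408.08547 − $845 = $22,563.08547
Total = $22,563.08547 + $168 = $22,731.08547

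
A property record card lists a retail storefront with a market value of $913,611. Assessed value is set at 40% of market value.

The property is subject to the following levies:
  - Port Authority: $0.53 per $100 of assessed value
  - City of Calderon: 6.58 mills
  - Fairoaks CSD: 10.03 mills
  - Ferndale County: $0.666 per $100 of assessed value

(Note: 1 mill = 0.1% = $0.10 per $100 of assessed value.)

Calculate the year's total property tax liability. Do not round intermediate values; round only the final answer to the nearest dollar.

Assessed value = $913,611 × 0.4 = $365,444.4
Port Authority: $365,444.4 × 0.0053 = $1,936.85532
City of Calderon: $365,444.4 × 0.00658 = $2,404.624152
Fairoaks CSD: $365,444.4 × 0.01003 = $3,665.407332
Ferndale County: $365,444.4 × 0.00666 = $2,433.859704
Total = $10,440.746508

$10,441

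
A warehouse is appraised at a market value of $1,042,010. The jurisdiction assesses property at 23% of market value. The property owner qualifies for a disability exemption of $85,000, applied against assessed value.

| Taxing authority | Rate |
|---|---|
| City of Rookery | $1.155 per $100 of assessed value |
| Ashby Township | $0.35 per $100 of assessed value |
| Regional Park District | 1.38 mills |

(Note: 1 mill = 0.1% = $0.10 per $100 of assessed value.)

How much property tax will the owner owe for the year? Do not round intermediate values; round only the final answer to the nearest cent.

$2,541.10

Assessed value = $1,042,010 × 0.23 = $239,662.3
Taxable value = $239,662.3 − $85,000 = $154,662.3
City of Rookery: $154,662.3 × 0.01155 = $1,786.349565
Ashby Township: $154,662.3 × 0.0035 = $541.31805
Regional Park District: $154,662.3 × 0.00138 = $213.433974
Total = $2,541.101589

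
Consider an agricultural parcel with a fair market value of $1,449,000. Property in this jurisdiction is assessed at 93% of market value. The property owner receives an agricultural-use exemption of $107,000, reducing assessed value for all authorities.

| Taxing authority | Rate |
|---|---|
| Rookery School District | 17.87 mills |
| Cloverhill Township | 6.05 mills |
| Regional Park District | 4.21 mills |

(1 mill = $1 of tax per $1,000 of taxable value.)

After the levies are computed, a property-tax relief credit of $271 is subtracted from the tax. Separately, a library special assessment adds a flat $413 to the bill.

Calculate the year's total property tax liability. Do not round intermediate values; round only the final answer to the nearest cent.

Assessed value = $1,449,000 × 0.93 = $1,347,570
Taxable value = $1,347,570 − $107,000 = $1,240,570
Rookery School District: $1,240,570 × 0.01787 = $22,168.9859
Cloverhill Township: $1,240,570 × 0.00605 = $7,505.4485
Regional Park District: $1,240,570 × 0.00421 = $5,222.7997
Levies subtotal = $34,897.2341
After credit = $34,897.2341 − $271 = $34,626.2341
Total = $34,626.2341 + $413 = $35,039.2341

$35,039.23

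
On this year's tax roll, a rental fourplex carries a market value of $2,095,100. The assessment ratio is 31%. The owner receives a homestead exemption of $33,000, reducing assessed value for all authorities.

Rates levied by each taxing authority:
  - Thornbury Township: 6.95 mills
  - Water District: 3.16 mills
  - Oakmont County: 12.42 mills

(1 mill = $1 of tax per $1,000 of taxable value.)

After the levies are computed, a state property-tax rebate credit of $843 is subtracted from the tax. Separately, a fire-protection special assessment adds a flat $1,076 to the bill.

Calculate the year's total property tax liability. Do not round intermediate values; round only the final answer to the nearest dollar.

Assessed value = $2,095,100 × 0.31 = $649,481
Taxable value = $649,481 − $33,000 = $616,481
Thornbury Township: $616,481 × 0.00695 = $4,284.54295
Water District: $616,481 × 0.00316 = $1,948.07996
Oakmont County: $616,481 × 0.01242 = $7,656.69402
Levies subtotal = $13,889.31693
After credit = $13,889.31693 − $843 = $13,046.31693
Total = $13,046.31693 + $1,076 = $14,122.31693

$14,122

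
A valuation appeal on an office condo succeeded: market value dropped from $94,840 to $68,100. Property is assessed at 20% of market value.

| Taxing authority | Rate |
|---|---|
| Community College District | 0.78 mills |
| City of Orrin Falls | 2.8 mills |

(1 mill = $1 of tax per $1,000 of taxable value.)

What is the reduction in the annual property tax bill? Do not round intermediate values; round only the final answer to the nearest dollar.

Old assessed value = $94,840 × 0.2 = $18,968
New assessed value = $68,100 × 0.2 = $13,620
Combined rate = 0.00078 + 0.0028 = 0.00358
Old tax = $18,968 × 0.00358 = $67.90544
New tax = $13,620 × 0.00358 = $48.7596
Reduction = $67.90544 − $48.7596 = $19.14584

$19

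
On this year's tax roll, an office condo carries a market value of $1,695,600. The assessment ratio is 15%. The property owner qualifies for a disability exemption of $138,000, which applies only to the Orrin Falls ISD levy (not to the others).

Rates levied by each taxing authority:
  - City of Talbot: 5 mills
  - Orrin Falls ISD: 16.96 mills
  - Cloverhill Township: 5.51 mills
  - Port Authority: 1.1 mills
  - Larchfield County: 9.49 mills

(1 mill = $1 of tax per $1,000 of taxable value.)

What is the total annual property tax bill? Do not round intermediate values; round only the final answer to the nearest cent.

Assessed value = $1,695,600 × 0.15 = $254,340
City of Talbot: $254,340 × 0.005 = $1,271.7
Orrin Falls ISD: ($254,340 − $138,000) × 0.01696 = $116,340 × 0.01696 = $1,973.1264
Cloverhill Township: $254,340 × 0.00551 = $1,401.4134
Port Authority: $254,340 × 0.0011 = $279.774
Larchfield County: $254,340 × 0.00949 = $2,413.6866
Total = $7,339.7004

$7,339.70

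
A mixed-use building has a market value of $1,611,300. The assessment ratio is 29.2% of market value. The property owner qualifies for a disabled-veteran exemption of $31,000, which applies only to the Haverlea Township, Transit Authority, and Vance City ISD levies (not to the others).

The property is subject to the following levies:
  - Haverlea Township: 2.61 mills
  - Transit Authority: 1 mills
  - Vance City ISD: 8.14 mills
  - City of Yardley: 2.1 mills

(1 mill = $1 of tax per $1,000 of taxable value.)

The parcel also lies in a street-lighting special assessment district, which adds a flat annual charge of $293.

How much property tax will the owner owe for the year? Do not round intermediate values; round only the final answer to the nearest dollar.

$6,445

Assessed value = $1,611,300 × 0.292 = $470,499.6
Haverlea Township: ($470,499.6 − $31,000) × 0.00261 = $439,499.6 × 0.00261 = $1,147.093956
Transit Authority: ($470,499.6 − $31,000) × 0.001 = $439,499.6 × 0.001 = $439.4996
Vance City ISD: ($470,499.6 − $31,000) × 0.00814 = $439,499.6 × 0.00814 = $3,577.526744
City of Yardley: $470,499.6 × 0.0021 = $988.04916
Levies subtotal = $6,152.16946
Total = $6,152.16946 + $293 = $6,445.16946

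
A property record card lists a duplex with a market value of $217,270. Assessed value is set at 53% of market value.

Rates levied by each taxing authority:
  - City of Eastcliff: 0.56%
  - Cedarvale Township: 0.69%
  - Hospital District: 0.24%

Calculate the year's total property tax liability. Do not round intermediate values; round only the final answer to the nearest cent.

$1,715.78

Assessed value = $217,270 × 0.53 = $115,153.1
City of Eastcliff: $115,153.1 × 0.0056 = $644.85736
Cedarvale Township: $115,153.1 × 0.0069 = $794.55639
Hospital District: $115,153.1 × 0.0024 = $276.36744
Total = $644.85736 + $794.55639 + $276.36744 = $1,715.78119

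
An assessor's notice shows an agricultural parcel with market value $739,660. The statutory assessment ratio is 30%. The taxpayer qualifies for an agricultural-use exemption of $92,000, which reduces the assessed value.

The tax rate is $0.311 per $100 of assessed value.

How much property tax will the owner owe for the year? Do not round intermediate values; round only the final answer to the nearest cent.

Assessed value = $739,660 × 0.3 = $221,898
Taxable value = $221,898 − $92,000 = $129,898
Tax = $129,898 × 0.00311 = $403.98278

$403.98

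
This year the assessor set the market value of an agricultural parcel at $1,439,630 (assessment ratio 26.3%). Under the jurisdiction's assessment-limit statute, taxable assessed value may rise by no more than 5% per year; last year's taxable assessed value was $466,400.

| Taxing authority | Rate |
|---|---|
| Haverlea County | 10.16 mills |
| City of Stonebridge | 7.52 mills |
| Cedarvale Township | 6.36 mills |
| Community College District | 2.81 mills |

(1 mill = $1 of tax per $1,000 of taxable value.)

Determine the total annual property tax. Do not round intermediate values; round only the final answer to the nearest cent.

Uncapped assessed value = $1,439,630 × 0.263 = $378,622.69
Cap limit = $466,400 × 1.05 = $489,720
Taxable assessed value = min($378,622.69, $489,720) = $378,622.69 (cap does not bind)
Haverlea County: $378,622.69 × 0.01016 = $3,846.8065304
City of Stonebridge: $378,622.69 × 0.00752 = $2,847.2426288
Cedarvale Township: $378,622.69 × 0.00636 = $2,408.0403084
Community College District: $378,622.69 × 0.00281 = $1,063.9297589
Total = $10,166.0192265

$10,166.02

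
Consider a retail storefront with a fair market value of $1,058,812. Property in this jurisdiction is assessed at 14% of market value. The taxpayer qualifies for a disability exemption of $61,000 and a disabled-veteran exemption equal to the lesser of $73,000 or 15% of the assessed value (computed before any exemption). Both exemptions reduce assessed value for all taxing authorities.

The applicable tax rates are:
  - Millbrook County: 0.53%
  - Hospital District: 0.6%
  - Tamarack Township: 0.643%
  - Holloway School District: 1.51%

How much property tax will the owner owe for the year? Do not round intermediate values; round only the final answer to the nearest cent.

Assessed value = $1,058,812 × 0.14 = $148,233.68
Disabled-veteran exemption = min($73,000, 15% × $148,233.68) = min($73,000, $22,235.052) = $22,235.052 (percentage binds)
Taxable value = $148,233.68 − $61,000 − $22,235.052 = $64,998.628
Millbrook County: $64,998.628 × 0.0053 = $344.4927284
Hospital District: $64,998.628 × 0.006 = $389.991768
Tamarack Township: $64,998.628 × 0.00643 = $417.94117804
Holloway School District: $64,998.628 × 0.0151 = $981.4792828
Total = $2,133.90495724

$2,133.90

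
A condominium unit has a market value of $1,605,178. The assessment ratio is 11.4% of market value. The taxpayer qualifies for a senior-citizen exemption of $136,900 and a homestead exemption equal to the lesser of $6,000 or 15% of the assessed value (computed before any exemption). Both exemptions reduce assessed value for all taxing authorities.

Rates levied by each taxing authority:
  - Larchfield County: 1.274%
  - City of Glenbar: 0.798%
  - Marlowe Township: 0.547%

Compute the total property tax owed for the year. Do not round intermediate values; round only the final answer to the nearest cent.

Assessed value = $1,605,178 × 0.114 = $182,990.292
Homestead exemption = min($6,000, 15% × $182,990.292) = min($6,000, $27,448.5438) = $6,000 (dollar cap binds)
Taxable value = $182,990.292 − $136,900 − $6,000 = $40,090.292
Larchfield County: $40,090.292 × 0.01274 = $510.75032008
City of Glenbar: $40,090.292 × 0.00798 = $319.92053016
Marlowe Township: $40,090.292 × 0.00547 = $219.29389724
Total = $1,049.96474748

$1,049.96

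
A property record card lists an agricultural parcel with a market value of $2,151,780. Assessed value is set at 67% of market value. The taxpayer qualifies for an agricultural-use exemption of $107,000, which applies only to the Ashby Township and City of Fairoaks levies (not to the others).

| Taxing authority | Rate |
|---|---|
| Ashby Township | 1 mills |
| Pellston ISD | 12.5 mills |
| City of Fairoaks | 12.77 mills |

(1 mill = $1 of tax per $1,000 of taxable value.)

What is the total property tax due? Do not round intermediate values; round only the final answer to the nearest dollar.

Assessed value = $2,151,780 × 0.67 = $1,441,692.6
Ashby Township: ($1,441,692.6 − $107,000) × 0.001 = $1,334,692.6 × 0.001 = $1,334.6926
Pellston ISD: $1,441,692.6 × 0.0125 = $18,021.1575
City of Fairoaks: ($1,441,692.6 − $107,000) × 0.01277 = $1,334,692.6 × 0.01277 = $17,044.024502
Total = $36,399.874602

$36,400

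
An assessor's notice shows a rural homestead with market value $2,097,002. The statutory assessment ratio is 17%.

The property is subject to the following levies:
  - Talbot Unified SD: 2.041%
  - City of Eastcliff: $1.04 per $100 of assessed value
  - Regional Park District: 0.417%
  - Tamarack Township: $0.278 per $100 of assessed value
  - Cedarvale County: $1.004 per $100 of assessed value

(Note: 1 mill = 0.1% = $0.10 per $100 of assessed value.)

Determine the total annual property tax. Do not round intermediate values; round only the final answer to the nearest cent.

$17,040.24

Assessed value = $2,097,002 × 0.17 = $356,490.34
Talbot Unified SD: $356,490.34 × 0.02041 = $7,275.9678394
City of Eastcliff: $356,490.34 × 0.0104 = $3,707.499536
Regional Park District: $356,490.34 × 0.00417 = $1,486.5647178
Tamarack Township: $356,490.34 × 0.00278 = $991.0431452
Cedarvale County: $356,490.34 × 0.01004 = $3,579.1630136
Total = $17,040.238252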